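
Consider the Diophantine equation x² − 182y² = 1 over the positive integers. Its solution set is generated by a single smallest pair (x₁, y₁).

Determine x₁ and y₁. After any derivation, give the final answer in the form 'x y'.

27 2

√182 → a₀=13, period (2,26); ℓ=2 even so k=1
a_0=13:  p_0=13·1+0=13,  q_0=13·0+1=1
a_1=2:  p_1=2·13+1=27,  q_1=2·1+0=2
fundamental: x₁=27, y₁=2  (since 729 − 182·4 = 1)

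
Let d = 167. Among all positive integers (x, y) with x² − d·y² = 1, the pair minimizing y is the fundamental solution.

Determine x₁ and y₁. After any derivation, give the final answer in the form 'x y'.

168 13

[12; 1,11,1,24] for √167; ℓ=4 ⇒ convergent index 3
a_0=12:  p_0=12·1+0=12,  q_0=12·0+1=1
a_1=1:  p_1=1·12+1=13,  q_1=1·1+0=1
a_2=11:  p_2=11·13+12=155,  q_2=11·1+1=12
a_3=1:  p_3=1·155+13=168,  q_3=1·12+1=13
(x₁, y₁) = (168, 13);  168² − 167·13² = 1 ✓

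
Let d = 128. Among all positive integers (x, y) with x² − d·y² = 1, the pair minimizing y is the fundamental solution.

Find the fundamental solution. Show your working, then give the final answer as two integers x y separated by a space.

[11; 3,5,3,22] for √128; ℓ=4 ⇒ convergent index 3
i=0: a=11 ⇒ p=11, q=1
…
i=2: a=5 ⇒ p=181, q=16
i=3: a=3 ⇒ p=577, q=51
(x₁, y₁) = (577, 51);  577² − 128·51² = 1 ✓

577 51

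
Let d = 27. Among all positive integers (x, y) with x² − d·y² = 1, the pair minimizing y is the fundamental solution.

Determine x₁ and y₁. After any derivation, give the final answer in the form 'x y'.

26 5

[5; 5,10] for √27; ℓ=2 ⇒ convergent index 1
step 0: (5, 1)  from 5·(1,0) + (0,1)
step 1: (26, 5)  from 5·(5,1) + (1,0)
→ (26, 5).  Check: 26²=676, 27·5²=675, difference 1.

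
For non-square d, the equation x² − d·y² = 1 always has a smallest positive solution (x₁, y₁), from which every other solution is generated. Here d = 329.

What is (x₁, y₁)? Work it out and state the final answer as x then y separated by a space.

2376415 131016

[18; 7,4,2,1,1,4,1,1,2,4,7,36] for √329; ℓ=12 ⇒ convergent index 11
step 0: (18, 1)  from 18·(1,0) + (0,1)
…
step 2: (526, 29)  from 4·(127,7) + (18,1)
step 3: (1179, 65)  from 2·(526,29) + (127,7)
step 4: (1705, 94)  from 1·(1179,65) + (526,29)
step 5: (2884, 159)  from 1·(1705,94) + (1179,65)
…
step 7: (16125, 889)  from 1·(13241,730) + (2884,159)
…
step 10: (328794, 18127)  from 4·(74857,4127) + (29366,1619)
step 11: (2376415, 131016)  from 7·(328794,18127) + (74857,4127)
→ (2376415, 131016).  Check: 2376415²=5647348252225, 329·131016²=5647348252224, difference 1.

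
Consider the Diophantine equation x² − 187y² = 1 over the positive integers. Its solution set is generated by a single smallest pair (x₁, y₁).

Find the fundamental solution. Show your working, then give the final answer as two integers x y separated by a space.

1682 123

√187 = [13; 1,2,13,2,1,26, …], period ℓ=6 (even) → k=5
step 0: (13, 1)  from 13·(1,0) + (0,1)
step 1: (14, 1)  from 1·(13,1) + (1,0)
step 2: (41, 3)  from 2·(14,1) + (13,1)
…
step 4: (1135, 83)  from 2·(547,40) + (41,3)
step 5: (1682, 123)  from 1·(1135,83) + (547,40)
(x₁, y₁) = (1682, 123);  1682² − 187·123² = 1 ✓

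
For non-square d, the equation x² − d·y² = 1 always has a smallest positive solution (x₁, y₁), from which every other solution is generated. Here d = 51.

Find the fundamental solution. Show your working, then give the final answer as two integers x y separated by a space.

√51 → a₀=7, period (7,14); ℓ=2 even so k=1
i=0: a=7 ⇒ p=7, q=1
i=1: a=7 ⇒ p=50, q=7
→ (50, 7).  Check: 50²=2500, 51·7²=2499, difference 1.

50 7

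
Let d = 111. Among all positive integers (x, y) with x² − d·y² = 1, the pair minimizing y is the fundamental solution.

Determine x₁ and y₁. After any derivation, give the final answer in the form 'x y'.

√111 = [10; 1,1,6,1,1,20, …], period ℓ=6 (even) → k=5
step 0: (10, 1)  from 10·(1,0) + (0,1)
…
step 2: (21, 2)  from 1·(11,1) + (10,1)
…
step 4: (158, 15)  from 1·(137,13) + (21,2)
step 5: (295, 28)  from 1·(158,15) + (137,13)
→ (295, 28).  Check: 295²=87025, 111·28²=87024, difference 1.

295 28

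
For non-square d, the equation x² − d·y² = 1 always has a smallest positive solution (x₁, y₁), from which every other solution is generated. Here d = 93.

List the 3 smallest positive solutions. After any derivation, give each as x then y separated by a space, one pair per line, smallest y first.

√93 = [9; 1,1,1,4,6,4,1,1,1,18, …], period ℓ=10 (even) → k=9
i=0: a=9 ⇒ p=9, q=1
…
i=8: a=1 ⇒ p=7821, q=811
i=9: a=1 ⇒ p=12151, q=1260
fundamental: x₁=12151, y₁=1260  (since 147646801 − 93·1587600 = 1)
n=2: (12151,1260)∘(12151,1260) = (12151·12151+93·1260·1260, 12151·1260+1260·12151) = (295293601,30620520)
n=3: (295293601,30620520)∘(12151,1260) = (12151·295293601+93·1260·30620520, 12151·30620520+1260·295293601) = (7176225079351,744139875780)

12151 1260
295293601 30620520
7176225079351 744139875780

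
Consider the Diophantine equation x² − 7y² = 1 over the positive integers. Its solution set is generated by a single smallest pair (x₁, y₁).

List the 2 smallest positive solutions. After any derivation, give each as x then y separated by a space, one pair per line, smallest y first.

√7 = [2; 1,1,1,4, …], period ℓ=4 (even) → k=3
i=0: a=2 ⇒ p=2, q=1
…
i=2: a=1 ⇒ p=5, q=2
i=3: a=1 ⇒ p=8, q=3
fundamental: x₁=8, y₁=3  (since 64 − 7·9 = 1)
(x_2, y_2) = (8·8 + 7·3·3, 8·3 + 3·8) = (127, 48)

8 3
127 48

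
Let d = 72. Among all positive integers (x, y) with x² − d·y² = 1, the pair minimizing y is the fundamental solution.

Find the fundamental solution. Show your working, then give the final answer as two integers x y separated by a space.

d=72: √d = [8; 2,16] (ℓ=2, even), read p_1/q_1
i=0: a=8 ⇒ p=8, q=1
i=1: a=2 ⇒ p=17, q=2
(x₁, y₁) = (17, 2);  17² − 72·2² = 1 ✓

17 2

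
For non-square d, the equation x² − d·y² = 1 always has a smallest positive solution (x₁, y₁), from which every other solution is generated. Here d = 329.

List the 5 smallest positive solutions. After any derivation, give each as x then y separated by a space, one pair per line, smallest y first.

√329 → a₀=18, period (7,4,2,1,1,4,1,1,2,4,7,36); ℓ=12 even so k=11
step 0: (18, 1)  from 18·(1,0) + (0,1)
…
step 2: (526, 29)  from 4·(127,7) + (18,1)
…
step 4: (1705, 94)  from 1·(1179,65) + (526,29)
step 5: (2884, 159)  from 1·(1705,94) + (1179,65)
step 6: (13241, 730)  from 4·(2884,159) + (1705,94)
…
step 8: (29366, 1619)  from 1·(16125,889) + (13241,730)
…
step 10: (328794, 18127)  from 4·(74857,4127) + (29366,1619)
step 11: (2376415, 131016)  from 7·(328794,18127) + (74857,4127)
→ (2376415, 131016).  Check: 2376415²=5647348252225, 329·131016²=5647348252224, difference 1.
(2376415+131016√329)^2 = 11294696504449 + 622696775280√329
(2376415+131016√329)^3 = 53681772387237964255 + 2959571914453911384√329
(2376415+131016√329)^4 = 255140338255224918953587201 + 14066342182173360946441440√329
(2376415+131016√329)^5 = 1212638653869526969777790618564575 + 66854933113696055535160815363816√329

2376415 131016
11294696504449 622696775280
53681772387237964255 2959571914453911384
255140338255224918953587201 14066342182173360946441440
1212638653869526969777790618564575 66854933113696055535160815363816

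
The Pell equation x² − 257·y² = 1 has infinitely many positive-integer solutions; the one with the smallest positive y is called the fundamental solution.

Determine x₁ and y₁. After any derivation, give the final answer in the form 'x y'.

513 32

d=257: √d = [16; 32] (ℓ=1, odd), read p_1/q_1
k=0  a_k=16  p_k/q_k = 16/1
k=1  a_k=32  p_k/q_k = 513/32
fundamental: x₁=513, y₁=32  (since 263169 − 257·1024 = 1)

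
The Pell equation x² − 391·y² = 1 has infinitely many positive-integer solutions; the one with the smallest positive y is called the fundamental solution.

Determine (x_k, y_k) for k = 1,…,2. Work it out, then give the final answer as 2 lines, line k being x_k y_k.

[19; 1,3,2,2,1,…,3,1,38] for √391; ℓ=16 ⇒ convergent index 15
i=0: a=19 ⇒ p=19, q=1
…
i=2: a=3 ⇒ p=79, q=4
…
i=5: a=1 ⇒ p=613, q=31
…
i=8: a=19 ⇒ p=52519, q=2656
…
i=14: a=3 ⇒ p=5678083, q=287153
i=15: a=1 ⇒ p=7338680, q=371133
→ (7338680, 371133).  Check: 7338680²=53856224142400, 391·371133²=53856224142399, difference 1.
k=2:  x_2 = 7338680·7338680+391·371133·371133 = 107712448284799,  y_2 = 7338680·371133+371133·7338680 = 5447252648880

7338680 371133
107712448284799 5447252648880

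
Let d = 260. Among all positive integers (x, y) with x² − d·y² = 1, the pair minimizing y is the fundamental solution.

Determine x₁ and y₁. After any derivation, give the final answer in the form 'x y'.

129 8

[16; 8,32] for √260; ℓ=2 ⇒ convergent index 1
a_0=16:  p_0=16·1+0=16,  q_0=16·0+1=1
a_1=8:  p_1=8·16+1=129,  q_1=8·1+0=8
→ (129, 8).  Check: 129²=16641, 260·8²=16640, difference 1.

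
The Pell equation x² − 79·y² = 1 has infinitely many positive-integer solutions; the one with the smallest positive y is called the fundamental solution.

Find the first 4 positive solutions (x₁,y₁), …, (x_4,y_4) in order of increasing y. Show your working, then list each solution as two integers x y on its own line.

80 9
12799 1440
2047760 230391
327628801 36861120

[8; 1,7,1,16] for √79; ℓ=4 ⇒ convergent index 3
step 0: (8, 1)  from 8·(1,0) + (0,1)
…
step 2: (71, 8)  from 7·(9,1) + (8,1)
step 3: (80, 9)  from 1·(71,8) + (9,1)
(x₁, y₁) = (80, 9);  80² − 79·9² = 1 ✓
(80+9√79)^2 = 12799 + 1440√79
(80+9√79)^3 = 2047760 + 230391√79
(80+9√79)^4 = 327628801 + 36861120√79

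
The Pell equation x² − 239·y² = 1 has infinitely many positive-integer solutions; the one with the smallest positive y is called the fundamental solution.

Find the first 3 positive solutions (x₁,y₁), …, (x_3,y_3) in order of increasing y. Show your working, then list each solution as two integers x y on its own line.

[15; 2,5,1,2,4,15,4,2,1,5,2,30] for √239; ℓ=12 ⇒ convergent index 11
step 0: (15, 1)  from 15·(1,0) + (0,1)
…
step 2: (170, 11)  from 5·(31,2) + (15,1)
step 3: (201, 13)  from 1·(170,11) + (31,2)
step 4: (572, 37)  from 2·(201,13) + (170,11)
…
step 6: (37907, 2452)  from 15·(2489,161) + (572,37)
step 7: (154117, 9969)  from 4·(37907,2452) + (2489,161)
…
step 9: (500258, 32359)  from 1·(346141,22390) + (154117,9969)
step 10: (2847431, 184185)  from 5·(500258,32359) + (346141,22390)
step 11: (6195120, 400729)  from 2·(2847431,184185) + (500258,32359)
→ (6195120, 400729).  Check: 6195120²=38379511814400, 239·400729²=38379511814399, difference 1.
n=2: (6195120,400729)∘(6195120,400729) = (6195120·6195120+239·400729·400729, 6195120·400729+400729·6195120) = (76759023628799,4965128484960)
n=3: (76759023628799,4965128484960)∘(6195120,400729) = (6195120·76759023628799+239·400729·4965128484960, 6195120·4965128484960+400729·76759023628799) = (951062724926484326640,61519133559490389671)

6195120 400729
76759023628799 4965128484960
951062724926484326640 61519133559490389671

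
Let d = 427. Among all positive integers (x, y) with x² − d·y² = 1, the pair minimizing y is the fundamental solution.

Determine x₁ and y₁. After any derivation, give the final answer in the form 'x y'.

√427 → a₀=20, period (1,1,1,40); ℓ=4 even so k=3
a_0=20:  p_0=20·1+0=20,  q_0=20·0+1=1
a_1=1:  p_1=1·20+1=21,  q_1=1·1+0=1
a_2=1:  p_2=1·21+20=41,  q_2=1·1+1=2
a_3=1:  p_3=1·41+21=62,  q_3=1·2+1=3
fundamental: x₁=62, y₁=3  (since 3844 − 427·9 = 1)

62 3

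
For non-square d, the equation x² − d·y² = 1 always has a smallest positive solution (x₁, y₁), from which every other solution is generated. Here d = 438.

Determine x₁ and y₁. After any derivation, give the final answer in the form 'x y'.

√438 = [20; 1,12,1,40, …], period ℓ=4 (even) → k=3
step 0: (20, 1)  from 20·(1,0) + (0,1)
step 1: (21, 1)  from 1·(20,1) + (1,0)
step 2: (272, 13)  from 12·(21,1) + (20,1)
step 3: (293, 14)  from 1·(272,13) + (21,1)
(x₁, y₁) = (293, 14);  293² − 438·14² = 1 ✓

293 14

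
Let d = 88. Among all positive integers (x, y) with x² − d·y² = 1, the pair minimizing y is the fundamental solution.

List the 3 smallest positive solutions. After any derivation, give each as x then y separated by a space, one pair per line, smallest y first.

√88 = [9; 2,1,1,1,2,18, …], period ℓ=6 (even) → k=5
k=0  a_k=9  p_k/q_k = 9/1
k=1  a_k=2  p_k/q_k = 19/2
k=2  a_k=1  p_k/q_k = 28/3
k=3  a_k=1  p_k/q_k = 47/5
k=4  a_k=1  p_k/q_k = 75/8
k=5  a_k=2  p_k/q_k = 197/21
(x₁, y₁) = (197, 21);  197² − 88·21² = 1 ✓
n=2: (197,21)∘(197,21) = (197·197+88·21·21, 197·21+21·197) = (77617,8274)
n=3: (77617,8274)∘(197,21) = (197·77617+88·21·8274, 197·8274+21·77617) = (30580901,3259935)

197 21
77617 8274
30580901 3259935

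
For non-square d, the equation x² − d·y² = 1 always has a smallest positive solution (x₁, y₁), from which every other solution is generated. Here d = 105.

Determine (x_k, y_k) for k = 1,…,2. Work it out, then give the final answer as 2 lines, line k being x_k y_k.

41 4
3361 328

d=105: √d = [10; 4,20] (ℓ=2, even), read p_1/q_1
a_0=10:  p_0=10·1+0=10,  q_0=10·0+1=1
a_1=4:  p_1=4·10+1=41,  q_1=4·1+0=4
fundamental: x₁=41, y₁=4  (since 1681 − 105·16 = 1)
n=2: (41,4)∘(41,4) = (41·41+105·4·4, 41·4+4·41) = (3361,328)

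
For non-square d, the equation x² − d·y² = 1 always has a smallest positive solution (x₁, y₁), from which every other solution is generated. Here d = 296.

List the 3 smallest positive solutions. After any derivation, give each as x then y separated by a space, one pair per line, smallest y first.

√296 = [17; 4,1,7,1,4,34, …], period ℓ=6 (even) → k=5
i=0: a=17 ⇒ p=17, q=1
i=1: a=4 ⇒ p=69, q=4
…
i=4: a=1 ⇒ p=757, q=44
i=5: a=4 ⇒ p=3699, q=215
→ (3699, 215).  Check: 3699²=13682601, 296·215²=13682600, difference 1.
(x_2, y_2) = (3699·3699 + 296·215·215, 3699·215 + 215·3699) = (27365201, 1590570)
(x_3, y_3) = (3699·27365201 + 296·215·1590570, 3699·1590570 + 215·27365201) = (202447753299, 11767036645)

3699 215
27365201 1590570
202447753299 11767036645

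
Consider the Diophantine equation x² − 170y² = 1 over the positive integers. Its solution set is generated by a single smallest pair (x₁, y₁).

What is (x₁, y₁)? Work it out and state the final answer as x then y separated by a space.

339 26

d=170: √d = [13; 26] (ℓ=1, odd), read p_1/q_1
i=0: a=13 ⇒ p=13, q=1
i=1: a=26 ⇒ p=339, q=26
→ (339, 26).  Check: 339²=114921, 170·26²=114920, difference 1.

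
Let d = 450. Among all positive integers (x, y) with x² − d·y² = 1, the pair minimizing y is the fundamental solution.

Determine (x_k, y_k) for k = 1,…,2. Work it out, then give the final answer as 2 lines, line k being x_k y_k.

√450 = [21; 4,1,2,4,2,1,4,42, …], period ℓ=8 (even) → k=7
i=0: a=21 ⇒ p=21, q=1
i=1: a=4 ⇒ p=85, q=4
…
i=3: a=2 ⇒ p=297, q=14
i=4: a=4 ⇒ p=1294, q=61
i=5: a=2 ⇒ p=2885, q=136
i=6: a=1 ⇒ p=4179, q=197
i=7: a=4 ⇒ p=19601, q=924
→ (19601, 924).  Check: 19601²=384199201, 450·924²=384199200, difference 1.
n=2: (19601,924)∘(19601,924) = (19601·19601+450·924·924, 19601·924+924·19601) = (768398401,36222648)

19601 924
768398401 36222648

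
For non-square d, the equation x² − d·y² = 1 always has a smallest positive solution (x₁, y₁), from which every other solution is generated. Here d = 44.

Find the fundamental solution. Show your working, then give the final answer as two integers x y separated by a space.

199 30

√44 → a₀=6, period (1,1,1,2,1,1,1,12); ℓ=8 even so k=7
step 0: (6, 1)  from 6·(1,0) + (0,1)
step 1: (7, 1)  from 1·(6,1) + (1,0)
step 2: (13, 2)  from 1·(7,1) + (6,1)
step 3: (20, 3)  from 1·(13,2) + (7,1)
step 4: (53, 8)  from 2·(20,3) + (13,2)
…
step 6: (126, 19)  from 1·(73,11) + (53,8)
step 7: (199, 30)  from 1·(126,19) + (73,11)
fundamental: x₁=199, y₁=30  (since 39601 − 44·900 = 1)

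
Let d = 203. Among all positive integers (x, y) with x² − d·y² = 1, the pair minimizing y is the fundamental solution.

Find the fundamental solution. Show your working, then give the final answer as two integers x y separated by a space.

√203 = [14; 4,28, …], period ℓ=2 (even) → k=1
step 0: (14, 1)  from 14·(1,0) + (0,1)
step 1: (57, 4)  from 4·(14,1) + (1,0)
fundamental: x₁=57, y₁=4  (since 3249 − 203·16 = 1)

57 4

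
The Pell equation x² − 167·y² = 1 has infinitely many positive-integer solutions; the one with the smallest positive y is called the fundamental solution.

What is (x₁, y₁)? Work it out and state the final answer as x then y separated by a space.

√167 → a₀=12, period (1,11,1,24); ℓ=4 even so k=3
a_0=12:  p_0=12·1+0=12,  q_0=12·0+1=1
a_1=1:  p_1=1·12+1=13,  q_1=1·1+0=1
a_2=11:  p_2=11·13+12=155,  q_2=11·1+1=12
a_3=1:  p_3=1·155+13=168,  q_3=1·12+1=13
(x₁, y₁) = (168, 13);  168² − 167·13² = 1 ✓

168 13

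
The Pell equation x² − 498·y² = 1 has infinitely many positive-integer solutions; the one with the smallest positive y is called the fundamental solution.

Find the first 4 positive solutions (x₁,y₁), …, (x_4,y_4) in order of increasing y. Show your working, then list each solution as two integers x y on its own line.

179777 8056
64639539457 2896567024
23241404969742401 1041472259739240
8356540122426119709697 374465516875386131936

√498 = [22; 3,6,22,6,3,44, …], period ℓ=6 (even) → k=5
a_0=22:  p_0=22·1+0=22,  q_0=22·0+1=1
…
a_4=6:  p_4=6·9395+424=56794,  q_4=6·421+19=2545
a_5=3:  p_5=3·56794+9395=179777,  q_5=3·2545+421=8056
→ (179777, 8056).  Check: 179777²=32319769729, 498·8056²=32319769728, difference 1.
k=2:  x_2 = 179777·179777+498·8056·8056 = 64639539457,  y_2 = 179777·8056+8056·179777 = 2896567024
k=3:  x_3 = 179777·64639539457+498·8056·2896567024 = 23241404969742401,  y_3 = 179777·2896567024+8056·64639539457 = 1041472259739240
k=4:  x_4 = 179777·23241404969742401+498·8056·1041472259739240 = 8356540122426119709697,  y_4 = 179777·1041472259739240+8056·23241404969742401 = 374465516875386131936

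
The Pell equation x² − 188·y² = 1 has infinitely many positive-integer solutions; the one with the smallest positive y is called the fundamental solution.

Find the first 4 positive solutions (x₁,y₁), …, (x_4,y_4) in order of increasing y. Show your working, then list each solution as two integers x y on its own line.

[13; 1,2,2,6,2,2,1,26] for √188; ℓ=8 ⇒ convergent index 7
a_0=13:  p_0=13·1+0=13,  q_0=13·0+1=1
…
a_3=2:  p_3=2·41+14=96,  q_3=2·3+1=7
…
a_5=2:  p_5=2·617+96=1330,  q_5=2·45+7=97
a_6=2:  p_6=2·1330+617=3277,  q_6=2·97+45=239
a_7=1:  p_7=1·3277+1330=4607,  q_7=1·239+97=336
→ (4607, 336).  Check: 4607²=21224449, 188·336²=21224448, difference 1.
k=2:  x_2 = 4607·4607+188·336·336 = 42448897,  y_2 = 4607·336+336·4607 = 3095904
k=3:  x_3 = 4607·42448897+188·336·3095904 = 391124132351,  y_3 = 4607·3095904+336·42448897 = 28525659120
k=4:  x_4 = 4607·391124132351+188·336·28525659120 = 3603817713033217,  y_4 = 4607·28525659120+336·391124132351 = 262835420035776

4607 336
42448897 3095904
391124132351 28525659120
3603817713033217 262835420035776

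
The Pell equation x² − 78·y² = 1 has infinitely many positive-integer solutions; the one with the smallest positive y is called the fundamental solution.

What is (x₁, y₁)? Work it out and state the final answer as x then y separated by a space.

53 6

d=78: √d = [8; 1,4,1,16] (ℓ=4, even), read p_3/q_3
i=0: a=8 ⇒ p=8, q=1
i=1: a=1 ⇒ p=9, q=1
i=2: a=4 ⇒ p=44, q=5
i=3: a=1 ⇒ p=53, q=6
(x₁, y₁) = (53, 6);  53² − 78·6² = 1 ✓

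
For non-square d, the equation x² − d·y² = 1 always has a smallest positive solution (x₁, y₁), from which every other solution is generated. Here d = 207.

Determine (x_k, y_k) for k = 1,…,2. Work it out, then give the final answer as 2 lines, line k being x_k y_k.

[14; 2,1,1,2,1,1,2,28] for √207; ℓ=8 ⇒ convergent index 7
k=0  a_k=14  p_k/q_k = 14/1
…
k=3  a_k=1  p_k/q_k = 72/5
k=4  a_k=2  p_k/q_k = 187/13
…
k=6  a_k=1  p_k/q_k = 446/31
k=7  a_k=2  p_k/q_k = 1151/80
→ (1151, 80).  Check: 1151²=1324801, 207·80²=1324800, difference 1.
n=2: (1151,80)∘(1151,80) = (1151·1151+207·80·80, 1151·80+80·1151) = (2649601,184160)

1151 80
2649601 184160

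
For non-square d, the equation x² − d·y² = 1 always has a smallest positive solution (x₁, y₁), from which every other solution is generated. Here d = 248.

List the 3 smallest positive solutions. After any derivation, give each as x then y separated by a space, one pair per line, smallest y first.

d=248: √d = [15; 1,2,1,30] (ℓ=4, even), read p_3/q_3
step 0: (15, 1)  from 15·(1,0) + (0,1)
step 1: (16, 1)  from 1·(15,1) + (1,0)
step 2: (47, 3)  from 2·(16,1) + (15,1)
step 3: (63, 4)  from 1·(47,3) + (16,1)
→ (63, 4).  Check: 63²=3969, 248·4²=3968, difference 1.
n=2: (63,4)∘(63,4) = (63·63+248·4·4, 63·4+4·63) = (7937,504)
n=3: (7937,504)∘(63,4) = (63·7937+248·4·504, 63·504+4·7937) = (999999,63500)

63 4
7937 504
999999 63500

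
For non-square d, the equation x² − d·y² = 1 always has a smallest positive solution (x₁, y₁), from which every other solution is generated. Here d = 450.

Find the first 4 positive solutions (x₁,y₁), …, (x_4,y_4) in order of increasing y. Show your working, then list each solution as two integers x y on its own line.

d=450: √d = [21; 4,1,2,4,2,1,4,42] (ℓ=8, even), read p_7/q_7
k=0  a_k=21  p_k/q_k = 21/1
k=1  a_k=4  p_k/q_k = 85/4
…
k=5  a_k=2  p_k/q_k = 2885/136
k=6  a_k=1  p_k/q_k = 4179/197
k=7  a_k=4  p_k/q_k = 19601/924
(x₁, y₁) = (19601, 924);  19601² − 450·924² = 1 ✓
n=2: (19601,924)∘(19601,924) = (19601·19601+450·924·924, 19601·924+924·19601) = (768398401,36222648)
n=3: (768398401,36222648)∘(19601,924) = (19601·768398401+450·924·36222648, 19601·36222648+924·768398401) = (30122754096401,1420000245972)
n=4: (30122754096401,1420000245972)∘(19601,924) = (19601·30122754096401+450·924·1420000245972, 19601·1420000245972+924·30122754096401) = (1180872205318713601,55666849606371696)

19601 924
768398401 36222648
30122754096401 1420000245972
1180872205318713601 55666849606371696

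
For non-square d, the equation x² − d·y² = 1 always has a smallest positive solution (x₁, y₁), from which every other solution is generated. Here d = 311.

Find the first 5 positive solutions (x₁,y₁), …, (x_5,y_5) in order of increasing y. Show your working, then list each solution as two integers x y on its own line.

√311 = [17; 1,1,1,2,1,…,1,1,34, …], period ℓ=16 (even) → k=15
step 0: (17, 1)  from 17·(1,0) + (0,1)
…
step 12: (4565134, 258865)  from 2·(1594239,90401) + (1376656,78063)
…
step 14: (10724507, 608131)  from 1·(6159373,349266) + (4565134,258865)
step 15: (16883880, 957397)  from 1·(10724507,608131) + (6159373,349266)
(x₁, y₁) = (16883880, 957397);  16883880² − 311·957397² = 1 ✓
n=2: (16883880,957397)∘(16883880,957397) = (16883880·16883880+311·957397·957397, 16883880·957397+957397·16883880) = (570130807708799,32329152120720)
n=3: (570130807708799,32329152120720)∘(16883880,957397) = (16883880·570130807708799+311·957397·32329152120720, 16883880·32329152120720+957397·570130807708799) = (19252040283316857636360,1091683049815963029803)
n=4: (19252040283316857636360,1091683049815963029803)∘(16883880,957397) = (16883880·19252040283316857636360+311·957397·1091683049815963029803, 16883880·1091683049815963029803+957397·19252040283316857636360) = (650098275797375082487964044801,36863691222253451430108430560)
n=5: (650098275797375082487964044801,36863691222253451430108430560)∘(16883880,957397) = (16883880·650098275797375082487964044801+311·957397·36863691222253451430108430560, 16883880·36863691222253451430108430560+957397·650098275797375082487964044801) = (21952362553539551163393489436611779400,1244804277907160115380508441163715797)

16883880 957397
570130807708799 32329152120720
19252040283316857636360 1091683049815963029803
650098275797375082487964044801 36863691222253451430108430560
21952362553539551163393489436611779400 1244804277907160115380508441163715797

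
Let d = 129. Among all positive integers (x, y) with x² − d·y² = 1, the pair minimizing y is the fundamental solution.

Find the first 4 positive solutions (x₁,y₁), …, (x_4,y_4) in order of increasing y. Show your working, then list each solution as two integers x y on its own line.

16855 1484
568182049 50025640
19153416854935 1686364322916
645661681611676801 56847341275472720

√129 → a₀=11, period (2,1,3,1,6,1,3,1,2,22); ℓ=10 even so k=9
a_0=11:  p_0=11·1+0=11,  q_0=11·0+1=1
a_1=2:  p_1=2·11+1=23,  q_1=2·1+0=2
…
a_3=3:  p_3=3·34+23=125,  q_3=3·3+2=11
a_4=1:  p_4=1·125+34=159,  q_4=1·11+3=14
a_5=6:  p_5=6·159+125=1079,  q_5=6·14+11=95
a_6=1:  p_6=1·1079+159=1238,  q_6=1·95+14=109
a_7=3:  p_7=3·1238+1079=4793,  q_7=3·109+95=422
a_8=1:  p_8=1·4793+1238=6031,  q_8=1·422+109=531
a_9=2:  p_9=2·6031+4793=16855,  q_9=2·531+422=1484
→ (16855, 1484).  Check: 16855²=284091025, 129·1484²=284091024, difference 1.
k=2:  x_2 = 16855·16855+129·1484·1484 = 568182049,  y_2 = 16855·1484+1484·16855 = 50025640
k=3:  x_3 = 16855·568182049+129·1484·50025640 = 19153416854935,  y_3 = 16855·50025640+1484·568182049 = 1686364322916
k=4:  x_4 = 16855·19153416854935+129·1484·1686364322916 = 645661681611676801,  y_4 = 16855·1686364322916+1484·19153416854935 = 56847341275472720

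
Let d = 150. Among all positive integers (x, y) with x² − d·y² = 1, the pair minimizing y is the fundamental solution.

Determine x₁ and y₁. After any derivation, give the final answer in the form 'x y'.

49 4

√150 = [12; 4,24, …], period ℓ=2 (even) → k=1
k=0  a_k=12  p_k/q_k = 12/1
k=1  a_k=4  p_k/q_k = 49/4
→ (49, 4).  Check: 49²=2401, 150·4²=2400, difference 1.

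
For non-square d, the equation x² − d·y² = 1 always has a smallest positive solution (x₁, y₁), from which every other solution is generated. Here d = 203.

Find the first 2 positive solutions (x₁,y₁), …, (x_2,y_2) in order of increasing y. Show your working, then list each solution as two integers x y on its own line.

√203 = [14; 4,28, …], period ℓ=2 (even) → k=1
a_0=14:  p_0=14·1+0=14,  q_0=14·0+1=1
a_1=4:  p_1=4·14+1=57,  q_1=4·1+0=4
fundamental: x₁=57, y₁=4  (since 3249 − 203·16 = 1)
(57+4√203)^2 = 6497 + 456√203

57 4
6497 456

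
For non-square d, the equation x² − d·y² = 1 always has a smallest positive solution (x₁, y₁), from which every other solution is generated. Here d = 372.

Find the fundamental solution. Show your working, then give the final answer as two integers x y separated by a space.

12151 630

d=372: √d = [19; 3,2,12,2,3,38] (ℓ=6, even), read p_5/q_5
i=0: a=19 ⇒ p=19, q=1
…
i=2: a=2 ⇒ p=135, q=7
…
i=4: a=2 ⇒ p=3491, q=181
i=5: a=3 ⇒ p=12151, q=630
(x₁, y₁) = (12151, 630);  12151² − 372·630² = 1 ✓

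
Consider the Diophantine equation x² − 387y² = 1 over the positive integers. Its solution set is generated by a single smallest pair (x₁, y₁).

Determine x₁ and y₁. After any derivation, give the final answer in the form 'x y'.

3482 177

√387 → a₀=19, period (1,2,19,2,1,38); ℓ=6 even so k=5
step 0: (19, 1)  from 19·(1,0) + (0,1)
…
step 3: (1141, 58)  from 19·(59,3) + (20,1)
step 4: (2341, 119)  from 2·(1141,58) + (59,3)
step 5: (3482, 177)  from 1·(2341,119) + (1141,58)
fundamental: x₁=3482, y₁=177  (since 12124324 − 387·31329 = 1)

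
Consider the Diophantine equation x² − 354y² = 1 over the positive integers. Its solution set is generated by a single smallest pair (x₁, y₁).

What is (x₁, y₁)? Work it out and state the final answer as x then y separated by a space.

258065 13716

[18; 1,4,2,2,18,2,2,4,1,36] for √354; ℓ=10 ⇒ convergent index 9
k=0  a_k=18  p_k/q_k = 18/1
k=1  a_k=1  p_k/q_k = 19/1
…
k=3  a_k=2  p_k/q_k = 207/11
…
k=5  a_k=18  p_k/q_k = 9351/497
k=6  a_k=2  p_k/q_k = 19210/1021
k=7  a_k=2  p_k/q_k = 47771/2539
k=8  a_k=4  p_k/q_k = 210294/11177
k=9  a_k=1  p_k/q_k = 258065/13716
→ (258065, 13716).  Check: 258065²=66597544225, 354·13716²=66597544224, difference 1.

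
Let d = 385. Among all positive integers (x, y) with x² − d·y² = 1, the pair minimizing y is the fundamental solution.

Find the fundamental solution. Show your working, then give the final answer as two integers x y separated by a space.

√385 = [19; 1,1,1,1,1,…,1,1,38, …], period ℓ=16 (even) → k=15
i=0: a=19 ⇒ p=19, q=1
i=1: a=1 ⇒ p=20, q=1
…
i=4: a=1 ⇒ p=98, q=5
…
i=7: a=1 ⇒ p=726, q=37
…
i=10: a=3 ⇒ p=10262, q=523
…
i=14: a=1 ⇒ p=59551, q=3035
i=15: a=1 ⇒ p=95831, q=4884
(x₁, y₁) = (95831, 4884);  95831² − 385·4884² = 1 ✓

95831 4884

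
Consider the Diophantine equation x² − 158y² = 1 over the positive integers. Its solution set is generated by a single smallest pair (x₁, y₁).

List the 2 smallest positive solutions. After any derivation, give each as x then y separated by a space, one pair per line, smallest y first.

7743 616
119908097 9539376

d=158: √d = [12; 1,1,3,12,3,1,1,24] (ℓ=8, even), read p_7/q_7
k=0  a_k=12  p_k/q_k = 12/1
k=1  a_k=1  p_k/q_k = 13/1
k=2  a_k=1  p_k/q_k = 25/2
…
k=6  a_k=1  p_k/q_k = 4412/351
k=7  a_k=1  p_k/q_k = 7743/616
fundamental: x₁=7743, y₁=616  (since 59954049 − 158·379456 = 1)
k=2:  x_2 = 7743·7743+158·616·616 = 119908097,  y_2 = 7743·616+616·7743 = 9539376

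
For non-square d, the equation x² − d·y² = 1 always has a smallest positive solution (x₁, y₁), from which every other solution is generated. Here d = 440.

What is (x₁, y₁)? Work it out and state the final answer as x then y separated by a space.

21 1

[20; 1,40] for √440; ℓ=2 ⇒ convergent index 1
step 0: (20, 1)  from 20·(1,0) + (0,1)
step 1: (21, 1)  from 1·(20,1) + (1,0)
fundamental: x₁=21, y₁=1  (since 441 − 440·1 = 1)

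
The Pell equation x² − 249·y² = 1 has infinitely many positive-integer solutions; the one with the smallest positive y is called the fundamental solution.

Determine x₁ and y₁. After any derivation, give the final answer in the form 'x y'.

8553815 542076

d=249: √d = [15; 1,3,1,1,5,…,3,1,30] (ℓ=16, even), read p_15/q_15
k=0  a_k=15  p_k/q_k = 15/1
…
k=3  a_k=1  p_k/q_k = 79/5
k=4  a_k=1  p_k/q_k = 142/9
k=5  a_k=5  p_k/q_k = 789/50
k=6  a_k=1  p_k/q_k = 931/59
k=7  a_k=3  p_k/q_k = 3582/227
k=8  a_k=10  p_k/q_k = 36751/2329
k=9  a_k=3  p_k/q_k = 113835/7214
k=10  a_k=1  p_k/q_k = 150586/9543
…
k=12  a_k=1  p_k/q_k = 1017351/64472
k=13  a_k=1  p_k/q_k = 1884116/119401
k=14  a_k=3  p_k/q_k = 6669699/422675
k=15  a_k=1  p_k/q_k = 8553815/542076
fundamental: x₁=8553815, y₁=542076  (since 73167751054225 − 249·293846389776 = 1)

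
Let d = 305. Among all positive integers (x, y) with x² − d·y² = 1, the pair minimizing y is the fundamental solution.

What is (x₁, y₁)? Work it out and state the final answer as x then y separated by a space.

[17; 2,6,2,34] for √305; ℓ=4 ⇒ convergent index 3
i=0: a=17 ⇒ p=17, q=1
i=1: a=2 ⇒ p=35, q=2
i=2: a=6 ⇒ p=227, q=13
i=3: a=2 ⇒ p=489, q=28
→ (489, 28).  Check: 489²=239121, 305·28²=239120, difference 1.

489 28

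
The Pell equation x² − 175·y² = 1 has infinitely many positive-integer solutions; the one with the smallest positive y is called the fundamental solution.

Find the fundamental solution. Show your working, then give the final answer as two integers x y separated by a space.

2024 153

[13; 4,2,1,2,4,26] for √175; ℓ=6 ⇒ convergent index 5
k=0  a_k=13  p_k/q_k = 13/1
k=1  a_k=4  p_k/q_k = 53/4
k=2  a_k=2  p_k/q_k = 119/9
k=3  a_k=1  p_k/q_k = 172/13
k=4  a_k=2  p_k/q_k = 463/35
k=5  a_k=4  p_k/q_k = 2024/153
fundamental: x₁=2024, y₁=153  (since 4096576 − 175·23409 = 1)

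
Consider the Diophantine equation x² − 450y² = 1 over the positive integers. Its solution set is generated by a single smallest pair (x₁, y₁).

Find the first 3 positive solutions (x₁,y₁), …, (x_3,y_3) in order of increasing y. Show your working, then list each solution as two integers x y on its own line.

19601 924
768398401 36222648
30122754096401 1420000245972

√450 → a₀=21, period (4,1,2,4,2,1,4,42); ℓ=8 even so k=7
a_0=21:  p_0=21·1+0=21,  q_0=21·0+1=1
…
a_2=1:  p_2=1·85+21=106,  q_2=1·4+1=5
a_3=2:  p_3=2·106+85=297,  q_3=2·5+4=14
a_4=4:  p_4=4·297+106=1294,  q_4=4·14+5=61
a_5=2:  p_5=2·1294+297=2885,  q_5=2·61+14=136
a_6=1:  p_6=1·2885+1294=4179,  q_6=1·136+61=197
a_7=4:  p_7=4·4179+2885=19601,  q_7=4·197+136=924
fundamental: x₁=19601, y₁=924  (since 384199201 − 450·853776 = 1)
(x_2, y_2) = (19601·19601 + 450·924·924, 19601·924 + 924·19601) = (768398401, 36222648)
(x_3, y_3) = (19601·768398401 + 450·924·36222648, 19601·36222648 + 924·768398401) = (30122754096401, 1420000245972)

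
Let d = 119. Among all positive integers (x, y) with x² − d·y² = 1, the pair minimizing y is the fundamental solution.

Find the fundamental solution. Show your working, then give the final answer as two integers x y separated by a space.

√119 → a₀=10, period (1,9,1,20); ℓ=4 even so k=3
i=0: a=10 ⇒ p=10, q=1
…
i=2: a=9 ⇒ p=109, q=10
i=3: a=1 ⇒ p=120, q=11
(x₁, y₁) = (120, 11);  120² − 119·11² = 1 ✓

120 11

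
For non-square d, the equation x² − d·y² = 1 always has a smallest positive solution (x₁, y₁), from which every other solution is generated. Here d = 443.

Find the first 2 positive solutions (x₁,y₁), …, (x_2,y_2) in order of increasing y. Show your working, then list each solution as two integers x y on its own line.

442 21
390727 18564

d=443: √d = [21; 21,42] (ℓ=2, even), read p_1/q_1
k=0  a_k=21  p_k/q_k = 21/1
k=1  a_k=21  p_k/q_k = 442/21
fundamental: x₁=442, y₁=21  (since 195364 − 443·441 = 1)
(x_2, y_2) = (442·442 + 443·21·21, 442·21 + 21·442) = (390727, 18564)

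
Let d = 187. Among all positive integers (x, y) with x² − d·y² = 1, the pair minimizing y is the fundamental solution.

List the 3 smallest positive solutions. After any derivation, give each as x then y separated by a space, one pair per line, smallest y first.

√187 → a₀=13, period (1,2,13,2,1,26); ℓ=6 even so k=5
k=0  a_k=13  p_k/q_k = 13/1
…
k=2  a_k=2  p_k/q_k = 41/3
k=3  a_k=13  p_k/q_k = 547/40
k=4  a_k=2  p_k/q_k = 1135/83
k=5  a_k=1  p_k/q_k = 1682/123
(x₁, y₁) = (1682, 123);  1682² − 187·123² = 1 ✓
(1682+123√187)^2 = 5658247 + 413772√187
(1682+123√187)^3 = 19034341226 + 1391928885√187

1682 123
5658247 413772
19034341226 1391928885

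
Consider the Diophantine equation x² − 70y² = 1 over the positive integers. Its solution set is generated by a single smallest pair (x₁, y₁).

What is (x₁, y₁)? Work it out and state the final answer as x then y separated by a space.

251 30

√70 → a₀=8, period (2,1,2,1,2,16); ℓ=6 even so k=5
i=0: a=8 ⇒ p=8, q=1
i=1: a=2 ⇒ p=17, q=2
i=2: a=1 ⇒ p=25, q=3
…
i=4: a=1 ⇒ p=92, q=11
i=5: a=2 ⇒ p=251, q=30
fundamental: x₁=251, y₁=30  (since 63001 − 70·900 = 1)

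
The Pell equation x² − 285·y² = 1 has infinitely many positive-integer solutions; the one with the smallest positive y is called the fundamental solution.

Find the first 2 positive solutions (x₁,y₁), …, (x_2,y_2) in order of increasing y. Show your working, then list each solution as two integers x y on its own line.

2431 144
11819521 700128

√285 → a₀=16, period (1,7,2,7,1,32); ℓ=6 even so k=5
i=0: a=16 ⇒ p=16, q=1
…
i=4: a=7 ⇒ p=2144, q=127
i=5: a=1 ⇒ p=2431, q=144
(x₁, y₁) = (2431, 144);  2431² − 285·144² = 1 ✓
n=2: (2431,144)∘(2431,144) = (2431·2431+285·144·144, 2431·144+144·2431) = (11819521,700128)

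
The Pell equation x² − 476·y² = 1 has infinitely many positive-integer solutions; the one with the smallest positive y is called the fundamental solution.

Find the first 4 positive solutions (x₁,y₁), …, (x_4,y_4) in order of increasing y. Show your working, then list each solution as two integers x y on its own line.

[21; 1,4,2,10,2,4,1,42] for √476; ℓ=8 ⇒ convergent index 7
i=0: a=21 ⇒ p=21, q=1
…
i=3: a=2 ⇒ p=240, q=11
i=4: a=10 ⇒ p=2509, q=115
…
i=6: a=4 ⇒ p=23541, q=1079
i=7: a=1 ⇒ p=28799, q=1320
→ (28799, 1320).  Check: 28799²=829382401, 476·1320²=829382400, difference 1.
(28799+1320√476)^2 = 1658764801 + 76029360√476
(28799+1320√476)^3 = 95541534979199 + 4379139075960√476
(28799+1320√476)^4 = 5503001330073139201 + 252229652421114720√476

28799 1320
1658764801 76029360
95541534979199 4379139075960
5503001330073139201 252229652421114720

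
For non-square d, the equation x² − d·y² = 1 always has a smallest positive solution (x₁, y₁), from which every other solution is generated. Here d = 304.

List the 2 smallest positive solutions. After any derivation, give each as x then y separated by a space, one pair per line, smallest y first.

d=304: √d = [17; 2,3,2,1,1,1,1,1,2,3,2,34] (ℓ=12, even), read p_11/q_11
i=0: a=17 ⇒ p=17, q=1
…
i=5: a=1 ⇒ p=680, q=39
…
i=7: a=1 ⇒ p=1761, q=101
i=8: a=1 ⇒ p=2842, q=163
i=9: a=2 ⇒ p=7445, q=427
i=10: a=3 ⇒ p=25177, q=1444
i=11: a=2 ⇒ p=57799, q=3315
(x₁, y₁) = (57799, 3315);  57799² − 304·3315² = 1 ✓
n=2: (57799,3315)∘(57799,3315) = (57799·57799+304·3315·3315, 57799·3315+3315·57799) = (6681448801,383207370)

57799 3315
6681448801 383207370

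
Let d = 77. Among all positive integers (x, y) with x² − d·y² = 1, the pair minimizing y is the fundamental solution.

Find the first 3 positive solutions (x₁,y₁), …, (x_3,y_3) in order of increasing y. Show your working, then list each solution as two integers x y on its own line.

√77 = [8; 1,3,2,3,1,16, …], period ℓ=6 (even) → k=5
k=0  a_k=8  p_k/q_k = 8/1
…
k=4  a_k=3  p_k/q_k = 272/31
k=5  a_k=1  p_k/q_k = 351/40
→ (351, 40).  Check: 351²=123201, 77·40²=123200, difference 1.
n=2: (351,40)∘(351,40) = (351·351+77·40·40, 351·40+40·351) = (246401,28080)
n=3: (246401,28080)∘(351,40) = (351·246401+77·40·28080, 351·28080+40·246401) = (172973151,19712120)

351 40
246401 28080
172973151 19712120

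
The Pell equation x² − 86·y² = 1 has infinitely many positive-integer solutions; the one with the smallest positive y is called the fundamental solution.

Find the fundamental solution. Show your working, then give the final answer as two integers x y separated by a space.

d=86: √d = [9; 3,1,1,1,8,1,1,1,3,18] (ℓ=10, even), read p_9/q_9
i=0: a=9 ⇒ p=9, q=1
…
i=2: a=1 ⇒ p=37, q=4
…
i=4: a=1 ⇒ p=102, q=11
i=5: a=8 ⇒ p=881, q=95
i=6: a=1 ⇒ p=983, q=106
i=7: a=1 ⇒ p=1864, q=201
i=8: a=1 ⇒ p=2847, q=307
i=9: a=3 ⇒ p=10405, q=1122
(x₁, y₁) = (10405, 1122);  10405² − 86·1122² = 1 ✓

10405 1122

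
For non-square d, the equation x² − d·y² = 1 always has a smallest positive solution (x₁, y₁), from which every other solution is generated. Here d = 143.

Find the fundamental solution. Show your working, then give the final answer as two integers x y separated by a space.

12 1

√143 = [11; 1,22, …], period ℓ=2 (even) → k=1
step 0: (11, 1)  from 11·(1,0) + (0,1)
step 1: (12, 1)  from 1·(11,1) + (1,0)
(x₁, y₁) = (12, 1);  12² − 143·1² = 1 ✓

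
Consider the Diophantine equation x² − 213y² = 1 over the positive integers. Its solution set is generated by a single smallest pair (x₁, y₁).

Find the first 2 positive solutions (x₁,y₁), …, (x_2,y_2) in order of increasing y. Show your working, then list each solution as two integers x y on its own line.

√213 → a₀=14, period (1,1,2,6,1,8,1,6,2,1,1,28); ℓ=12 even so k=11
k=0  a_k=14  p_k/q_k = 14/1
…
k=3  a_k=2  p_k/q_k = 73/5
k=4  a_k=6  p_k/q_k = 467/32
k=5  a_k=1  p_k/q_k = 540/37
k=6  a_k=8  p_k/q_k = 4787/328
…
k=8  a_k=6  p_k/q_k = 36749/2518
k=9  a_k=2  p_k/q_k = 78825/5401
k=10  a_k=1  p_k/q_k = 115574/7919
k=11  a_k=1  p_k/q_k = 194399/13320
(x₁, y₁) = (194399, 13320);  194399² − 213·13320² = 1 ✓
k=2:  x_2 = 194399·194399+213·13320·13320 = 75581942401,  y_2 = 194399·13320+13320·194399 = 5178789360

194399 13320
75581942401 5178789360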